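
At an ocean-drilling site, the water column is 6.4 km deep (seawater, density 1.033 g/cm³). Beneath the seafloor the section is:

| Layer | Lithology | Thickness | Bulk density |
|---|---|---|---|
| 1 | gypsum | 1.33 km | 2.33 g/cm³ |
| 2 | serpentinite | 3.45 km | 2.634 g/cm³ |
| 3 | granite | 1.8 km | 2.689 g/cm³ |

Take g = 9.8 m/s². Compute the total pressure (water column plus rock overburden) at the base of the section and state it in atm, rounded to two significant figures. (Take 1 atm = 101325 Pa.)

seawater: 1033 kg/m³ × 9.8 m/s² × 6400 m = 6.479×10^7 Pa = 639.4 atm
gypsum: 2330 kg/m³ × 9.8 m/s² × 1330 m = 3.037×10^7 Pa = 299.7 atm
serpentinite: 2634 kg/m³ × 9.8 m/s² × 3450 m = 8.906×10^7 Pa = 878.9 atm
granite: 2689 kg/m³ × 9.8 m/s² × 1800 m = 4.743×10^7 Pa = 468.1 atm
Total = 639.4 + 299.7 + 878.9 + 468.1 = 2286.2 atm

2300 atm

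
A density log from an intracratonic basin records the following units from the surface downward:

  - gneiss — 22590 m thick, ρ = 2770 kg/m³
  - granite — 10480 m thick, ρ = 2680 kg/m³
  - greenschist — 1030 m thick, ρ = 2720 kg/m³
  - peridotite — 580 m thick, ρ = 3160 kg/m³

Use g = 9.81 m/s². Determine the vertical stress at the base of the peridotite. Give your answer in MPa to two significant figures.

gneiss: 2770 kg/m³ × 9.81 m/s² × 22590 m = 6.139×10^8 Pa = 613.9 MPa
granite: 2680 kg/m³ × 9.81 m/s² × 10480 m = 2.755×10^8 Pa = 275.5 MPa
greenschist: 2720 kg/m³ × 9.81 m/s² × 1030 m = 2.748×10^7 Pa = 27.48 MPa
peridotite: 3160 kg/m³ × 9.81 m/s² × 580 m = 1.798×10^7 Pa = 17.98 MPa
Total = 613.9 + 275.5 + 27.48 + 17.98 = 934.84 MPa

930 MPa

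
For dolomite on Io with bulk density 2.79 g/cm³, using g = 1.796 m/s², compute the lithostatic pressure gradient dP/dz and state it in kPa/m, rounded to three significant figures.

5.01 kPa/m

dP/dz = ρg = 2790 kg/m³ × 1.796 m/s² = 5010.8 Pa/m
= 5010.8 Pa/m × (1 kPa/m / 1000.0 Pa/m) = 5.0108 kPa/m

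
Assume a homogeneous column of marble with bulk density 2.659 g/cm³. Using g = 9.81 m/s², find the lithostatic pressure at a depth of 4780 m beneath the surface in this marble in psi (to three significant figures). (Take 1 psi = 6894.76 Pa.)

18100 psi

marble: 2659 kg/m³ × 9.81 m/s² × 4780 m = 1.247×10^8 Pa = 18084 psi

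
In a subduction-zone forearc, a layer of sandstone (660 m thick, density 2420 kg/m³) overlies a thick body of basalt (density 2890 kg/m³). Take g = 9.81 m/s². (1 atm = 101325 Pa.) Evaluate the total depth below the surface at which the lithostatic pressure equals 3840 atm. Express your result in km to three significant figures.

13.8 km

Pressure at base of upper layers: 2420×9.81×660 = 1.567×10^7 Pa = 154.6 atm
Remaining pressure to be supplied by basalt: 3.891×10^8 − 1.567×10^7 = 3.734×10^8 Pa
Additional depth in basalt = 3.734×10^8 Pa / (2890 kg/m³ × 9.81 m/s²) = 13171 m
Total depth = 660 m + 13171 m = 13831 m
= 13.831 km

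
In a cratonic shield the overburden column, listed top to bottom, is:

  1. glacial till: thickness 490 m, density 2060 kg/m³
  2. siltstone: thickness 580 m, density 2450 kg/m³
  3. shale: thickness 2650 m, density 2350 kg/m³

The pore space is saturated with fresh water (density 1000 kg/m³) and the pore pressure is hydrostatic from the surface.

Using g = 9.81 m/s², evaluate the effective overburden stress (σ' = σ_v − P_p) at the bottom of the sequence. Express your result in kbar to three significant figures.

Overburden (lithostatic) stress σ_v:
glacial till: 2060 kg/m³ × 9.81 m/s² × 490 m = 9.902×10^6 Pa = 9.902 MPa
siltstone: 2450 kg/m³ × 9.81 m/s² × 580 m = 1.394×10^7 Pa = 13.94 MPa
shale: 2350 kg/m³ × 9.81 m/s² × 2650 m = 6.109×10^7 Pa = 61.09 MPa
Total = 9.902 + 13.94 + 61.09 = 84.934 MPa
Pore pressure P_p = 1000 kg/m³ × 9.81 m/s² × 3720 m = 3.649×10^7 Pa = 36.49 MPa
Effective stress σ' = σ_v − P_p = 84.93 − 36.49 = 48.441 MPa = 0.48441 kbar

0.484 kbar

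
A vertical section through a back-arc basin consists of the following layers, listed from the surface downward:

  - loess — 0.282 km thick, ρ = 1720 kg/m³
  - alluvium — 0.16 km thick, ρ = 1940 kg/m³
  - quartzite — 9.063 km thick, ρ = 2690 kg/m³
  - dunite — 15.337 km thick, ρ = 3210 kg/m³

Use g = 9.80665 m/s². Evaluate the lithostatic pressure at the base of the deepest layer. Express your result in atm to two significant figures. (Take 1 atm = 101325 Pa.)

7200 atm

loess: 1720 kg/m³ × 9.80665 m/s² × 282 m = 4.757×10^6 Pa = 46.94 atm
alluvium: 1940 kg/m³ × 9.80665 m/s² × 160 m = 3.044×10^6 Pa = 30.04 atm
quartzite: 2690 kg/m³ × 9.80665 m/s² × 9063 m = 2.391×10^8 Pa = 2360 atm
dunite: 3210 kg/m³ × 9.80665 m/s² × 15337 m = 4.828×10^8 Pa = 4765 atm
Total = 46.94 + 30.04 + 2360 + 4765 = 7201.4 atm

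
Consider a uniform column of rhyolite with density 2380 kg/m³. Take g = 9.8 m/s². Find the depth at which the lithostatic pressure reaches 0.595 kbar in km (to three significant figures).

2.55 km

h = P/(ρg) = 0.595 kbar / (2380 kg/m³ × 9.8 m/s²) = 5.950×10^7 Pa / 23324 Pa/m = 2551.0 m
= 2.5510 km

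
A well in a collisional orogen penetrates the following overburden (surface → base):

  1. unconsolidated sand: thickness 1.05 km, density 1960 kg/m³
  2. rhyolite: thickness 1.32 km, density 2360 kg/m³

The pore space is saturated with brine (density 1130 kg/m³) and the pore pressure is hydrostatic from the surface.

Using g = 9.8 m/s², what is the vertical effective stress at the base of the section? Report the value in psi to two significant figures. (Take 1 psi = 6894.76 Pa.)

Overburden (lithostatic) stress σ_v:
unconsolidated sand: 1960 kg/m³ × 9.8 m/s² × 1050 m = 2.017×10^7 Pa = 20.17 MPa
rhyolite: 2360 kg/m³ × 9.8 m/s² × 1320 m = 3.053×10^7 Pa = 30.53 MPa
Total = 20.17 + 30.53 = 50.697 MPa
Pore pressure P_p = 1130 kg/m³ × 9.8 m/s² × 2370 m = 2.625×10^7 Pa = 26.25 MPa
Effective stress σ' = σ_v − P_p = 50.70 − 26.25 = 24.452 MPa = 3546.5 psi

3500 psi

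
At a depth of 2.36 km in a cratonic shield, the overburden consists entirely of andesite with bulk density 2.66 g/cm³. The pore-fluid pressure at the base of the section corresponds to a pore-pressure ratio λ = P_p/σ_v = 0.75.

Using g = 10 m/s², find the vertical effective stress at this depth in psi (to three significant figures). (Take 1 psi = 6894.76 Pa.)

Overburden (lithostatic) stress σ_v:
andesite: 2660 kg/m³ × 10 m/s² × 2360 m = 6.278×10^7 Pa = 62.78 MPa
Pore pressure P_p = λ·σ_v = 0.75 × 62.78 MPa = 47.08 MPa
Effective stress σ' = σ_v − P_p = 62.78 − 47.08 = 15.694 MPa = 2276.2 psi

2280 psi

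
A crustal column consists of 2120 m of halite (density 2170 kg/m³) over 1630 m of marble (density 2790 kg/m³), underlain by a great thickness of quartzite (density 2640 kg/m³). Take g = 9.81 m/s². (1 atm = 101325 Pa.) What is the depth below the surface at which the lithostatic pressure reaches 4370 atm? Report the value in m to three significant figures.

17400 m

Pressure at base of upper layers: 2170×9.81×2120 + 2790×9.81×1630 = 8.974×10^7 Pa = 885.7 atm
Remaining pressure to be supplied by quartzite: 4.428×10^8 − 8.974×10^7 = 3.530×10^8 Pa
Additional depth in quartzite = 3.530×10^8 Pa / (2640 kg/m³ × 9.81 m/s²) = 13632 m
Total depth = 3750 m + 13632 m = 17382 m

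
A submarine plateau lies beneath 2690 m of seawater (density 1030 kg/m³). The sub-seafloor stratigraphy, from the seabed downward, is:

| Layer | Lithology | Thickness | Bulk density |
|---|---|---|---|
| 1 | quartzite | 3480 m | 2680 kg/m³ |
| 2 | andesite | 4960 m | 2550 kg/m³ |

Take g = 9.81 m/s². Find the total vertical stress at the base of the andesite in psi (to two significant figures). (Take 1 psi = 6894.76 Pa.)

seawater: 1030 kg/m³ × 9.81 m/s² × 2690 m = 2.718×10^7 Pa = 3942 psi
quartzite: 2680 kg/m³ × 9.81 m/s² × 3480 m = 9.149×10^7 Pa = 13270 psi
andesite: 2550 kg/m³ × 9.81 m/s² × 4960 m = 1.241×10^8 Pa = 17996 psi
Total = 3942 + 13270 + 17996 = 35208 psi

35000 psi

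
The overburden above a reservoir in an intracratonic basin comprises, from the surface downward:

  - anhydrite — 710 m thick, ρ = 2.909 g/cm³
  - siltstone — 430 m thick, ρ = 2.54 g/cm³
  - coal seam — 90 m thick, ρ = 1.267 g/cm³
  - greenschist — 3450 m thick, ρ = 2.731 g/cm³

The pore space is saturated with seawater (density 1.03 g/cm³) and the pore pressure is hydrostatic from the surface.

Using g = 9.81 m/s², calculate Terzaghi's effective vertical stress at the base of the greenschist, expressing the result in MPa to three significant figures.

77.2 MPa

Overburden (lithostatic) stress σ_v:
anhydrite: 2909 kg/m³ × 9.81 m/s² × 710 m = 2.026×10^7 Pa = 20.26 MPa
siltstone: 2540 kg/m³ × 9.81 m/s² × 430 m = 1.071×10^7 Pa = 10.71 MPa
coal seam: 1267 kg/m³ × 9.81 m/s² × 90 m = 1.119×10^6 Pa = 1.119 MPa
greenschist: 2731 kg/m³ × 9.81 m/s² × 3450 m = 9.243×10^7 Pa = 92.43 MPa
Total = 20.26 + 10.71 + 1.119 + 92.43 = 124.52 MPa
Pore pressure P_p = 1030 kg/m³ × 9.81 m/s² × 4680 m = 4.729×10^7 Pa = 47.29 MPa
Effective stress σ' = σ_v − P_p = 124.5 − 47.29 = 77.236 MPa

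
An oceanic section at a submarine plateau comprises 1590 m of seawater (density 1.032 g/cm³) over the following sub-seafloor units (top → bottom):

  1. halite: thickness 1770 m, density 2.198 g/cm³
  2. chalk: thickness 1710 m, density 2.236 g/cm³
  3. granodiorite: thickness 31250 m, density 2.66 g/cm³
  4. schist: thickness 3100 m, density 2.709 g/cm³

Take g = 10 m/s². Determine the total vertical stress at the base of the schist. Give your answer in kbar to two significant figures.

seawater: 1032 kg/m³ × 10 m/s² × 1590 m = 1.641×10^7 Pa = 0.1641 kbar
halite: 2198 kg/m³ × 10 m/s² × 1770 m = 3.890×10^7 Pa = 0.3890 kbar
chalk: 2236 kg/m³ × 10 m/s² × 1710 m = 3.824×10^7 Pa = 0.3824 kbar
granodiorite: 2660 kg/m³ × 10 m/s² × 31250 m = 8.312×10^8 Pa = 8.312 kbar
schist: 2709 kg/m³ × 10 m/s² × 3100 m = 8.398×10^7 Pa = 0.8398 kbar
Total = 0.1641 + 0.3890 + 0.3824 + 8.312 + 0.8398 = 10.088 kbar

10 kbar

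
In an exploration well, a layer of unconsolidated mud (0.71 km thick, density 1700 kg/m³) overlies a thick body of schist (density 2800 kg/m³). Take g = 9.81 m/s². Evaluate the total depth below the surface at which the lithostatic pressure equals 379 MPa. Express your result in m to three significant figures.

Pressure at base of upper layers: 1700×9.81×710 = 1.184×10^7 Pa = 11.84 MPa
Remaining pressure to be supplied by schist: 3.790×10^8 − 1.184×10^7 = 3.672×10^8 Pa
Additional depth in schist = 3.672×10^8 Pa / (2800 kg/m³ × 9.81 m/s²) = 13367 m
Total depth = 710 m + 13367 m = 14077 m

14100 m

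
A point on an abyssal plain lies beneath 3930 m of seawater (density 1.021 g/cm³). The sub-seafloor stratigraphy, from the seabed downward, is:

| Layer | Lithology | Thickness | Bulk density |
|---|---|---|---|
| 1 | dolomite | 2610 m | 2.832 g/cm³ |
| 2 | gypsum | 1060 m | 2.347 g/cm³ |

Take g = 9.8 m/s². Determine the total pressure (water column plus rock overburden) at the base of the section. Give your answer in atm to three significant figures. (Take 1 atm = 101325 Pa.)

1340 atm

seawater: 1021 kg/m³ × 9.8 m/s² × 3930 m = 3.932×10^7 Pa = 388.1 atm
dolomite: 2832 kg/m³ × 9.8 m/s² × 2610 m = 7.244×10^7 Pa = 714.9 atm
gypsum: 2347 kg/m³ × 9.8 m/s² × 1060 m = 2.438×10^7 Pa = 240.6 atm
Total = 388.1 + 714.9 + 240.6 = 1343.6 atm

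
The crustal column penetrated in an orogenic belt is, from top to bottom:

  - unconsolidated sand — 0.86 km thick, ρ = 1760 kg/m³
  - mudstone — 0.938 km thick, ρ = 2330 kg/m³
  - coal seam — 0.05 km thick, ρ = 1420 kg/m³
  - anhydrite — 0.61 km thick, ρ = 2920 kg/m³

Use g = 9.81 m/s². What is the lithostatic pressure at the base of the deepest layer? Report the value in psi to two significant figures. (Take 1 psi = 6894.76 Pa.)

unconsolidated sand: 1760 kg/m³ × 9.81 m/s² × 860 m = 1.485×10^7 Pa = 2154 psi
mudstone: 2330 kg/m³ × 9.81 m/s² × 938 m = 2.144×10^7 Pa = 3110 psi
coal seam: 1420 kg/m³ × 9.81 m/s² × 50 m = 6.965×10^5 Pa = 101.0 psi
anhydrite: 2920 kg/m³ × 9.81 m/s² × 610 m = 1.747×10^7 Pa = 2534 psi
Total = 2154 + 3110 + 101.0 + 2534 = 7898.6 psi

7900 psi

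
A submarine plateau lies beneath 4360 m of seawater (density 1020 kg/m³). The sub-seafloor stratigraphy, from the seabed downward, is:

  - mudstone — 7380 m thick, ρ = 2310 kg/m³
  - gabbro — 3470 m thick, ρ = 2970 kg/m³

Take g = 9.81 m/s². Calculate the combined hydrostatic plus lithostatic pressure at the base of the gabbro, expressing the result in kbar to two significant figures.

seawater: 1020 kg/m³ × 9.81 m/s² × 4360 m = 4.363×10^7 Pa = 0.4363 kbar
mudstone: 2310 kg/m³ × 9.81 m/s² × 7380 m = 1.672×10^8 Pa = 1.672 kbar
gabbro: 2970 kg/m³ × 9.81 m/s² × 3470 m = 1.011×10^8 Pa = 1.011 kbar
Total = 0.4363 + 1.672 + 1.011 = 3.1197 kbar

3.1 kbar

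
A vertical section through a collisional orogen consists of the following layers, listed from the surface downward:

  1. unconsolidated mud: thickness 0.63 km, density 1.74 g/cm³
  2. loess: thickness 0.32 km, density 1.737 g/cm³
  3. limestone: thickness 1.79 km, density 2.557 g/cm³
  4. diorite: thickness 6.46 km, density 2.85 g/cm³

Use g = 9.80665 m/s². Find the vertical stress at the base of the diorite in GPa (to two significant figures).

unconsolidated mud: 1740 kg/m³ × 9.80665 m/s² × 630 m = 1.075×10^7 Pa = 0.01075 GPa
loess: 1737 kg/m³ × 9.80665 m/s² × 320 m = 5.451×10^6 Pa = 5.451×10^-3 GPa
limestone: 2557 kg/m³ × 9.80665 m/s² × 1790 m = 4.489×10^7 Pa = 0.04489 GPa
diorite: 2850 kg/m³ × 9.80665 m/s² × 6460 m = 1.806×10^8 Pa = 0.1806 GPa
Total = 0.01075 + 5.451×10^-3 + 0.04489 + 0.1806 = 0.24164 GPa

0.24 GPa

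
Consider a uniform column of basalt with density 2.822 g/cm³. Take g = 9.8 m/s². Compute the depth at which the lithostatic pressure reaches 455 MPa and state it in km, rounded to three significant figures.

16.5 km

h = P/(ρg) = 455 MPa / (2822 kg/m³ × 9.8 m/s²) = 4.550×10^8 Pa / 27656 Pa/m = 16452 m
= 16.452 km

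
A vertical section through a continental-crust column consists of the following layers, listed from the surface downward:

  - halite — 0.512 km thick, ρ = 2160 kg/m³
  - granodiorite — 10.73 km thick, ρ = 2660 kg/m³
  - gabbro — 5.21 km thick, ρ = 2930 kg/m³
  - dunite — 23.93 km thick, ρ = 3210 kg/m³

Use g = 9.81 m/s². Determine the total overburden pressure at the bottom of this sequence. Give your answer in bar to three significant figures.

11900 bar

halite: 2160 kg/m³ × 9.81 m/s² × 512 m = 1.085×10^7 Pa = 108.5 bar
granodiorite: 2660 kg/m³ × 9.81 m/s² × 10730 m = 2.800×10^8 Pa = 2800 bar
gabbro: 2930 kg/m³ × 9.81 m/s² × 5210 m = 1.498×10^8 Pa = 1498 bar
dunite: 3210 kg/m³ × 9.81 m/s² × 23930 m = 7.536×10^8 Pa = 7536 bar
Total = 108.5 + 2800 + 1498 + 7536 = 11942 bar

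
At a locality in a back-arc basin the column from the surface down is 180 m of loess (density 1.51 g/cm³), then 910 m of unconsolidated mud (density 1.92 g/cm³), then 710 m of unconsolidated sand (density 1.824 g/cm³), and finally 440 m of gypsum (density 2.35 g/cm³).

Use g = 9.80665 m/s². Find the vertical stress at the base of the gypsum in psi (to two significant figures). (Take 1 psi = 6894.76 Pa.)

6200 psi

loess: 1510 kg/m³ × 9.80665 m/s² × 180 m = 2.665×10^6 Pa = 386.6 psi
unconsolidated mud: 1920 kg/m³ × 9.80665 m/s² × 910 m = 1.713×10^7 Pa = 2485 psi
unconsolidated sand: 1824 kg/m³ × 9.80665 m/s² × 710 m = 1.270×10^7 Pa = 1842 psi
gypsum: 2350 kg/m³ × 9.80665 m/s² × 440 m = 1.014×10^7 Pa = 1471 psi
Total = 386.6 + 2485 + 1842 + 1471 = 6184.4 psi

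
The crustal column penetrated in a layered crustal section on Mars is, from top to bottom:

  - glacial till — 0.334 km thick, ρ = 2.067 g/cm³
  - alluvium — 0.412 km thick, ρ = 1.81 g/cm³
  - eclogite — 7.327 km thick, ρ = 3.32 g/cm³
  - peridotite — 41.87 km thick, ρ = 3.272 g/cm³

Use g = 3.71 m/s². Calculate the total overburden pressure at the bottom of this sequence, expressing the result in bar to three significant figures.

glacial till: 2067 kg/m³ × 3.71 m/s² × 334 m = 2.561×10^6 Pa = 25.61 bar
alluvium: 1810 kg/m³ × 3.71 m/s² × 412 m = 2.767×10^6 Pa = 27.67 bar
eclogite: 3320 kg/m³ × 3.71 m/s² × 7327 m = 9.025×10^7 Pa = 902.5 bar
peridotite: 3272 kg/m³ × 3.71 m/s² × 41870 m = 5.083×10^8 Pa = 5083 bar
Total = 25.61 + 27.67 + 902.5 + 5083 = 6038.4 bar

6040 bar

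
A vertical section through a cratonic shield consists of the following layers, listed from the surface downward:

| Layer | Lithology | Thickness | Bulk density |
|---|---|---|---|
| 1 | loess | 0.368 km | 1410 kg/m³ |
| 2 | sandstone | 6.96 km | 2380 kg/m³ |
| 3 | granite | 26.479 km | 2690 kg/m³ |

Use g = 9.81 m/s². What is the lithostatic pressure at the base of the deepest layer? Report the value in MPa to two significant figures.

loess: 1410 kg/m³ × 9.81 m/s² × 368 m = 5.090×10^6 Pa = 5.090 MPa
sandstone: 2380 kg/m³ × 9.81 m/s² × 6960 m = 1.625×10^8 Pa = 162.5 MPa
granite: 2690 kg/m³ × 9.81 m/s² × 26479 m = 6.988×10^8 Pa = 698.8 MPa
Total = 5.090 + 162.5 + 698.8 = 866.34 MPa

870 MPa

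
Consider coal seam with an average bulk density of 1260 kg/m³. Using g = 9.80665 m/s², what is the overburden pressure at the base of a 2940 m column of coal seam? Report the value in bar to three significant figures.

coal seam: 1260 kg/m³ × 9.80665 m/s² × 2940 m = 3.633×10^7 Pa = 363.3 bar

363 bar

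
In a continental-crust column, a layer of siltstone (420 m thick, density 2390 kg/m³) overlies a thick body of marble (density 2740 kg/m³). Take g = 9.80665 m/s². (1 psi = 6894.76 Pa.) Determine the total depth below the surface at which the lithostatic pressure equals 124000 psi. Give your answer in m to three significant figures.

Pressure at base of upper layers: 2390×9.80665×420 = 9.844×10^6 Pa = 1428 psi
Remaining pressure to be supplied by marble: 8.549×10^8 − 9.844×10^6 = 8.451×10^8 Pa
Additional depth in marble = 8.451×10^8 Pa / (2740 kg/m³ × 9.80665 m/s²) = 31451 m
Total depth = 420 m + 31451 m = 31871 m

31900 m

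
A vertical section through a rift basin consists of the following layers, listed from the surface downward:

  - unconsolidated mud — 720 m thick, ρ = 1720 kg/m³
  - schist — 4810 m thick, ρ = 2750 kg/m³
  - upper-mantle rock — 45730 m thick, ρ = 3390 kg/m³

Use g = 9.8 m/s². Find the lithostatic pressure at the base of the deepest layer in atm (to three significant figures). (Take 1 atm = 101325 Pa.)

unconsolidated mud: 1720 kg/m³ × 9.8 m/s² × 720 m = 1.214×10^7 Pa = 119.8 atm
schist: 2750 kg/m³ × 9.8 m/s² × 4810 m = 1.296×10^8 Pa = 1279 atm
upper-mantle rock: 3390 kg/m³ × 9.8 m/s² × 45730 m = 1.519×10^9 Pa = 14994 atm
Total = 119.8 + 1279 + 14994 = 16393 atm

16400 atm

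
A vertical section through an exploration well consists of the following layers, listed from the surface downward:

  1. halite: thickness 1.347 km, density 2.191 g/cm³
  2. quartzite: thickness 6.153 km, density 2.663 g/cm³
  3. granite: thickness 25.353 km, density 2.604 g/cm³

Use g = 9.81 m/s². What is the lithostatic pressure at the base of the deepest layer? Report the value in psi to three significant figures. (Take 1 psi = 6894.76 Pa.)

halite: 2191 kg/m³ × 9.81 m/s² × 1347 m = 2.895×10^7 Pa = 4199 psi
quartzite: 2663 kg/m³ × 9.81 m/s² × 6153 m = 1.607×10^8 Pa = 23314 psi
granite: 2604 kg/m³ × 9.81 m/s² × 25353 m = 6.476×10^8 Pa = 93933 psi
Total = 4199 + 23314 + 93933 = 1.2145×10^5 psi

121000 psi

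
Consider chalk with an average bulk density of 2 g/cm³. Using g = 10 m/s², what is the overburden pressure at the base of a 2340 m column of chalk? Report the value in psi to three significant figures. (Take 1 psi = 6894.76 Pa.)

6790 psi

chalk: 2000 kg/m³ × 10 m/s² × 2340 m = 4.680×10^7 Pa = 6788 psi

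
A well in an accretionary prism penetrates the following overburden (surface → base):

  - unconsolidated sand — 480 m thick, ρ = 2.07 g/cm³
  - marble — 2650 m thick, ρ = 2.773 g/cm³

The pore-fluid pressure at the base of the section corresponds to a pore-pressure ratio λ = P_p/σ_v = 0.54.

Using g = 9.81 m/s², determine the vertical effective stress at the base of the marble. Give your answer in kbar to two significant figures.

0.38 kbar

Overburden (lithostatic) stress σ_v:
unconsolidated sand: 2070 kg/m³ × 9.81 m/s² × 480 m = 9.747×10^6 Pa = 9.747 MPa
marble: 2773 kg/m³ × 9.81 m/s² × 2650 m = 7.209×10^7 Pa = 72.09 MPa
Total = 9.747 + 72.09 = 81.836 MPa
Pore pressure P_p = λ·σ_v = 0.54 × 81.84 MPa = 44.19 MPa
Effective stress σ' = σ_v − P_p = 81.84 − 44.19 = 37.644 MPa = 0.37644 kbar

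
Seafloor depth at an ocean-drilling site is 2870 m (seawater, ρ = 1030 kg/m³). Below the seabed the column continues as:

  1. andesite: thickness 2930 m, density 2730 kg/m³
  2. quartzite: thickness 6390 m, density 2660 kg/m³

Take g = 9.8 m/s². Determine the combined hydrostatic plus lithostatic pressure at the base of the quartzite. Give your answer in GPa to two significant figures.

0.27 GPa

seawater: 1030 kg/m³ × 9.8 m/s² × 2870 m = 2.897×10^7 Pa = 0.02897 GPa
andesite: 2730 kg/m³ × 9.8 m/s² × 2930 m = 7.839×10^7 Pa = 0.07839 GPa
quartzite: 2660 kg/m³ × 9.8 m/s² × 6390 m = 1.666×10^8 Pa = 0.1666 GPa
Total = 0.02897 + 0.07839 + 0.1666 = 0.27393 GPa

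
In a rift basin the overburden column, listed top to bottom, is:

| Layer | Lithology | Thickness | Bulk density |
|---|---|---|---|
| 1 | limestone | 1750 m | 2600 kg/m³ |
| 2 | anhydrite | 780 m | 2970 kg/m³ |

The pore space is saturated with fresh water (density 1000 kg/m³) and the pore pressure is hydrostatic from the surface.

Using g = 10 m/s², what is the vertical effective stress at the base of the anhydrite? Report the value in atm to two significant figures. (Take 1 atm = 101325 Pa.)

430 atm

Overburden (lithostatic) stress σ_v:
limestone: 2600 kg/m³ × 10 m/s² × 1750 m = 4.550×10^7 Pa = 45.50 MPa
anhydrite: 2970 kg/m³ × 10 m/s² × 780 m = 2.317×10^7 Pa = 23.17 MPa
Total = 45.50 + 23.17 = 68.666 MPa
Pore pressure P_p = 1000 kg/m³ × 10 m/s² × 2530 m = 2.530×10^7 Pa = 25.30 MPa
Effective stress σ' = σ_v − P_p = 68.67 − 25.30 = 43.366 MPa = 427.99 atm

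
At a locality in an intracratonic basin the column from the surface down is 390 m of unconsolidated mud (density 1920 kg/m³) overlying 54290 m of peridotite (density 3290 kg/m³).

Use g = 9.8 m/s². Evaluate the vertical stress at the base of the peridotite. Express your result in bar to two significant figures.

unconsolidated mud: 1920 kg/m³ × 9.8 m/s² × 390 m = 7.338×10^6 Pa = 73.38 bar
peridotite: 3290 kg/m³ × 9.8 m/s² × 54290 m = 1.750×10^9 Pa = 17504 bar
Total = 73.38 + 17504 = 17578 bar

18000 bar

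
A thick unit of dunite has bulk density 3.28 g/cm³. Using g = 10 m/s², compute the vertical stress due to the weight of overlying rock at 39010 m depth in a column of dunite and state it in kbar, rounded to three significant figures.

dunite: 3280 kg/m³ × 10 m/s² × 39010 m = 1.280×10^9 Pa = 12.80 kbar

12.8 kbar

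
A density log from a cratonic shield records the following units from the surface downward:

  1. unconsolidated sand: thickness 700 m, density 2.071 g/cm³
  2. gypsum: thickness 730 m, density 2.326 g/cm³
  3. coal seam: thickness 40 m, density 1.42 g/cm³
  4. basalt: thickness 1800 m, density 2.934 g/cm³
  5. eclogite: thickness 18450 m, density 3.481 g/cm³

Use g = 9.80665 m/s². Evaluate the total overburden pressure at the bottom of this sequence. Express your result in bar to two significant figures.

7100 bar

unconsolidated sand: 2071 kg/m³ × 9.80665 m/s² × 700 m = 1.422×10^7 Pa = 142.2 bar
gypsum: 2326 kg/m³ × 9.80665 m/s² × 730 m = 1.665×10^7 Pa = 166.5 bar
coal seam: 1420 kg/m³ × 9.80665 m/s² × 40 m = 5.570×10^5 Pa = 5.570 bar
basalt: 2934 kg/m³ × 9.80665 m/s² × 1800 m = 5.179×10^7 Pa = 517.9 bar
eclogite: 3481 kg/m³ × 9.80665 m/s² × 18450 m = 6.298×10^8 Pa = 6298 bar
Total = 142.2 + 166.5 + 5.570 + 517.9 + 6298 = 7130.4 bar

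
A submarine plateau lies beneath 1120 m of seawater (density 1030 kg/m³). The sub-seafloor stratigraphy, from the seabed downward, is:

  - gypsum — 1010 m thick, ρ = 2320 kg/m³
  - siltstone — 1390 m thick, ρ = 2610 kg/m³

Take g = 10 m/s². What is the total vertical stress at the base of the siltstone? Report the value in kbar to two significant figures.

0.71 kbar

seawater: 1030 kg/m³ × 10 m/s² × 1120 m = 1.154×10^7 Pa = 0.1154 kbar
gypsum: 2320 kg/m³ × 10 m/s² × 1010 m = 2.343×10^7 Pa = 0.2343 kbar
siltstone: 2610 kg/m³ × 10 m/s² × 1390 m = 3.628×10^7 Pa = 0.3628 kbar
Total = 0.1154 + 0.2343 + 0.3628 = 0.71247 kbar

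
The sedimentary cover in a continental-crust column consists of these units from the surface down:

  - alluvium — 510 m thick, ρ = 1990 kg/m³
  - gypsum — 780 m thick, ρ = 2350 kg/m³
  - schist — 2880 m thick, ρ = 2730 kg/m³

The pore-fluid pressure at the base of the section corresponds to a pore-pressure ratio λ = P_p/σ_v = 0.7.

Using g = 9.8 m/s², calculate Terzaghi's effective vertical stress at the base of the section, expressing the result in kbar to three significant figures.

0.315 kbar

Overburden (lithostatic) stress σ_v:
alluvium: 1990 kg/m³ × 9.8 m/s² × 510 m = 9.946×10^6 Pa = 9.946 MPa
gypsum: 2350 kg/m³ × 9.8 m/s² × 780 m = 1.796×10^7 Pa = 17.96 MPa
schist: 2730 kg/m³ × 9.8 m/s² × 2880 m = 7.705×10^7 Pa = 77.05 MPa
Total = 9.946 + 17.96 + 77.05 = 104.96 MPa
Pore pressure P_p = λ·σ_v = 0.7 × 105.0 MPa = 73.47 MPa
Effective stress σ' = σ_v − P_p = 105.0 − 73.47 = 31.488 MPa = 0.31488 kbar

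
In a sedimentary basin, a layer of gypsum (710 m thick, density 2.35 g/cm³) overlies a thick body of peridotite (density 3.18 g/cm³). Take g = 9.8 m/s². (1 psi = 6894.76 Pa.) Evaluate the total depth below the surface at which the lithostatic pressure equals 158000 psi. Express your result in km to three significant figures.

35.1 km

Pressure at base of upper layers: 2350×9.8×710 = 1.635×10^7 Pa = 2372 psi
Remaining pressure to be supplied by peridotite: 1.089×10^9 − 1.635×10^7 = 1.073×10^9 Pa
Additional depth in peridotite = 1.073×10^9 Pa / (3180 kg/m³ × 9.8 m/s²) = 34431 m
Total depth = 710 m + 34431 m = 35141 m
= 35.141 km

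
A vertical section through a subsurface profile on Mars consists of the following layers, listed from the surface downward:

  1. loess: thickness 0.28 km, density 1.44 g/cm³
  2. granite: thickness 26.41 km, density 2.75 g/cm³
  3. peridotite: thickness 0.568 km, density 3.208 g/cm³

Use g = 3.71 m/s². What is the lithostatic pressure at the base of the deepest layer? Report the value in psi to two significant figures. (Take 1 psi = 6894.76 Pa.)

40000 psi

loess: 1440 kg/m³ × 3.71 m/s² × 280 m = 1.496×10^6 Pa = 217.0 psi
granite: 2750 kg/m³ × 3.71 m/s² × 26410 m = 2.694×10^8 Pa = 39080 psi
peridotite: 3208 kg/m³ × 3.71 m/s² × 568 m = 6.760×10^6 Pa = 980.5 psi
Total = 217.0 + 39080 + 980.5 = 40278 psi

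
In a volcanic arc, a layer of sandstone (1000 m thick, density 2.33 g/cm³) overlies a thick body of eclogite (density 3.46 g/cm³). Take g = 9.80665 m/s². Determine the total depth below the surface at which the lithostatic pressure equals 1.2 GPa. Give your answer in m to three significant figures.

35700 m

Pressure at base of upper layers: 2330×9.80665×1000 = 2.285×10^7 Pa = 0.02285 GPa
Remaining pressure to be supplied by eclogite: 1.200×10^9 − 2.285×10^7 = 1.177×10^9 Pa
Additional depth in eclogite = 1.177×10^9 Pa / (3460 kg/m³ × 9.80665 m/s²) = 34692 m
Total depth = 1000 m + 34692 m = 35692 m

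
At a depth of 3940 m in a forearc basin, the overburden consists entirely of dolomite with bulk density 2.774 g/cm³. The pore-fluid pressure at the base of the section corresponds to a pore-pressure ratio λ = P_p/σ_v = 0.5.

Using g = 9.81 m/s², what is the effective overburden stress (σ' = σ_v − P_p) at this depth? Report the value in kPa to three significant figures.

53600 kPa

Overburden (lithostatic) stress σ_v:
dolomite: 2774 kg/m³ × 9.81 m/s² × 3940 m = 1.072×10^8 Pa = 107.2 MPa
Pore pressure P_p = λ·σ_v = 0.5 × 107.2 MPa = 53.61 MPa
Effective stress σ' = σ_v − P_p = 107.2 − 53.61 = 53.609 MPa = 53609 kPa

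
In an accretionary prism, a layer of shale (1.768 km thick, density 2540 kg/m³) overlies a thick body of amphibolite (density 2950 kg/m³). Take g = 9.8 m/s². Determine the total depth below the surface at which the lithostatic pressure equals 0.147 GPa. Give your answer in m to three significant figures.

5330 m

Pressure at base of upper layers: 2540×9.8×1768 = 4.401×10^7 Pa = 0.04401 GPa
Remaining pressure to be supplied by amphibolite: 1.470×10^8 − 4.401×10^7 = 1.030×10^8 Pa
Additional depth in amphibolite = 1.030×10^8 Pa / (2950 kg/m³ × 9.8 m/s²) = 3562.5 m
Total depth = 1768 m + 3562.5 m = 5330.5 m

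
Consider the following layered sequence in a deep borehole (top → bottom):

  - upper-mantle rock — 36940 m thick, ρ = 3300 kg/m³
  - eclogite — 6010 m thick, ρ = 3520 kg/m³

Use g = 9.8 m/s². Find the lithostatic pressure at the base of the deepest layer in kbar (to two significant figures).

upper-mantle rock: 3300 kg/m³ × 9.8 m/s² × 36940 m = 1.195×10^9 Pa = 11.95 kbar
eclogite: 3520 kg/m³ × 9.8 m/s² × 6010 m = 2.073×10^8 Pa = 2.073 kbar
Total = 11.95 + 2.073 = 14.020 kbar

14 kbar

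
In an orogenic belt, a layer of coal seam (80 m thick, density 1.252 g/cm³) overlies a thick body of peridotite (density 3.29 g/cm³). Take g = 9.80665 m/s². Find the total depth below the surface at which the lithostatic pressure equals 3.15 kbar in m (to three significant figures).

9810 m

Pressure at base of upper layers: 1252×9.80665×80 = 9.822×10^5 Pa = 9.822×10^-3 kbar
Remaining pressure to be supplied by peridotite: 3.150×10^8 − 9.822×10^5 = 3.140×10^8 Pa
Additional depth in peridotite = 3.140×10^8 Pa / (3290 kg/m³ × 9.80665 m/s²) = 9732.8 m
Total depth = 80 m + 9732.8 m = 9812.8 m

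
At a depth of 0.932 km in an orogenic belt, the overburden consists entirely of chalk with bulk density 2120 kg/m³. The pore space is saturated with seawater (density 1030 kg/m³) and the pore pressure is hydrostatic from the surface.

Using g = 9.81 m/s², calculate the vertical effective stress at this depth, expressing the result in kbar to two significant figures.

Overburden (lithostatic) stress σ_v:
chalk: 2120 kg/m³ × 9.81 m/s² × 932 m = 1.938×10^7 Pa = 19.38 MPa
Pore pressure P_p = 1030 kg/m³ × 9.81 m/s² × 932 m = 9.417×10^6 Pa = 9.417 MPa
Effective stress σ' = σ_v − P_p = 19.38 − 9.417 = 9.9658 MPa = 0.099658 kbar

0.10 kbar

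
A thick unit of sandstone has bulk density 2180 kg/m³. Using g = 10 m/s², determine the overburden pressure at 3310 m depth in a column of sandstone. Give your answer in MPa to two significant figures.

72 MPa

sandstone: 2180 kg/m³ × 10 m/s² × 3310 m = 7.216×10^7 Pa = 72.16 MPa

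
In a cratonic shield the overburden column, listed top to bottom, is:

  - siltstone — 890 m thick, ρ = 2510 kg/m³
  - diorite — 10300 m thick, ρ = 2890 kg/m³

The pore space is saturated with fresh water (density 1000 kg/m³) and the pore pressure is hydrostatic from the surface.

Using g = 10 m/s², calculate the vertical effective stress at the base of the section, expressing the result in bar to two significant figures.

Overburden (lithostatic) stress σ_v:
siltstone: 2510 kg/m³ × 10 m/s² × 890 m = 2.234×10^7 Pa = 22.34 MPa
diorite: 2890 kg/m³ × 10 m/s² × 10300 m = 2.977×10^8 Pa = 297.7 MPa
Total = 22.34 + 297.7 = 320.01 MPa
Pore pressure P_p = 1000 kg/m³ × 10 m/s² × 11190 m = 1.119×10^8 Pa = 111.9 MPa
Effective stress σ' = σ_v − P_p = 320.0 − 111.9 = 208.11 MPa = 2081.1 bar

2100 bar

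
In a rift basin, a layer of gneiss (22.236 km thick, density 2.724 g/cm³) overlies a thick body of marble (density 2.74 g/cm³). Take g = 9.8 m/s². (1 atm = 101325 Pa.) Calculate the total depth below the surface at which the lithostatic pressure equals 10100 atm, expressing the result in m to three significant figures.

Pressure at base of upper layers: 2724×9.8×22236 = 5.936×10^8 Pa = 5858 atm
Remaining pressure to be supplied by marble: 1.023×10^9 − 5.936×10^8 = 4.298×10^8 Pa
Additional depth in marble = 4.298×10^8 Pa / (2740 kg/m³ × 9.8 m/s²) = 16006 m
Total depth = 22236 m + 16006 m = 38242 m

38200 m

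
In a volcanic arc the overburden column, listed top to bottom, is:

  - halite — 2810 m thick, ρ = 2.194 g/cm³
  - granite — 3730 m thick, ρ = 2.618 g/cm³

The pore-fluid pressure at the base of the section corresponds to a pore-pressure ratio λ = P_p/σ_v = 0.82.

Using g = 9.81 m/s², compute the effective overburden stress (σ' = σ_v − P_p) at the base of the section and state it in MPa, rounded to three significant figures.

28.1 MPa

Overburden (lithostatic) stress σ_v:
halite: 2194 kg/m³ × 9.81 m/s² × 2810 m = 6.048×10^7 Pa = 60.48 MPa
granite: 2618 kg/m³ × 9.81 m/s² × 3730 m = 9.580×10^7 Pa = 95.80 MPa
Total = 60.48 + 95.80 = 156.28 MPa
Pore pressure P_p = λ·σ_v = 0.82 × 156.3 MPa = 128.1 MPa
Effective stress σ' = σ_v − P_p = 156.3 − 128.1 = 28.130 MPa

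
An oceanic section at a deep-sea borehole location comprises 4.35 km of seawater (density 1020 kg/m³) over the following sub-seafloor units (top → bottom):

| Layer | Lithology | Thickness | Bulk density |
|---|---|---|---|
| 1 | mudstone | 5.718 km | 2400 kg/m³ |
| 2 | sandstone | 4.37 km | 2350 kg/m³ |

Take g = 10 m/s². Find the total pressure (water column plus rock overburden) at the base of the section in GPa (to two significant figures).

0.28 GPa

seawater: 1020 kg/m³ × 10 m/s² × 4350 m = 4.437×10^7 Pa = 0.04437 GPa
mudstone: 2400 kg/m³ × 10 m/s² × 5718 m = 1.372×10^8 Pa = 0.1372 GPa
sandstone: 2350 kg/m³ × 10 m/s² × 4370 m = 1.027×10^8 Pa = 0.1027 GPa
Total = 0.04437 + 0.1372 + 0.1027 = 0.28430 GPa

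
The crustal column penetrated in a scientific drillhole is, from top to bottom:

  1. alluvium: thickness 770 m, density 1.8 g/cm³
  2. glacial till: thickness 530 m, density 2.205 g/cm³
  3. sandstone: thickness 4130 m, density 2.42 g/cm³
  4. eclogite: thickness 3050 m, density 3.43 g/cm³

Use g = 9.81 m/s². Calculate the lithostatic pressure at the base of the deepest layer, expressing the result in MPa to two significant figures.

230 MPa

alluvium: 1800 kg/m³ × 9.81 m/s² × 770 m = 1.360×10^7 Pa = 13.60 MPa
glacial till: 2205 kg/m³ × 9.81 m/s² × 530 m = 1.146×10^7 Pa = 11.46 MPa
sandstone: 2420 kg/m³ × 9.81 m/s² × 4130 m = 9.805×10^7 Pa = 98.05 MPa
eclogite: 3430 kg/m³ × 9.81 m/s² × 3050 m = 1.026×10^8 Pa = 102.6 MPa
Total = 13.60 + 11.46 + 98.05 + 102.6 = 225.74 MPa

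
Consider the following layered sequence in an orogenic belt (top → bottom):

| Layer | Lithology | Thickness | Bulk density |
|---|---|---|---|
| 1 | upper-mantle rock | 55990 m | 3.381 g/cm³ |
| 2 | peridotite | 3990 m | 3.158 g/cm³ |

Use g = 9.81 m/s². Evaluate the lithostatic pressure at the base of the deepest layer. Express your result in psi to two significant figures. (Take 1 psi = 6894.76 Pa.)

upper-mantle rock: 3381 kg/m³ × 9.81 m/s² × 55990 m = 1.857×10^9 Pa = 2.693×10^5 psi
peridotite: 3158 kg/m³ × 9.81 m/s² × 3990 m = 1.236×10^8 Pa = 17928 psi
Total = 2.693×10^5 + 17928 = 2.8727×10^5 psi

290000 psi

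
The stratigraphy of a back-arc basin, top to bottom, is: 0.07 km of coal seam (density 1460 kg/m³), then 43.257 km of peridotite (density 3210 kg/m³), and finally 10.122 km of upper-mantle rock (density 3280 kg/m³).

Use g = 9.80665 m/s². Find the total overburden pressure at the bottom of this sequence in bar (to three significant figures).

coal seam: 1460 kg/m³ × 9.80665 m/s² × 70 m = 1.002×10^6 Pa = 10.02 bar
peridotite: 3210 kg/m³ × 9.80665 m/s² × 43257 m = 1.362×10^9 Pa = 13617 bar
upper-mantle rock: 3280 kg/m³ × 9.80665 m/s² × 10122 m = 3.256×10^8 Pa = 3256 bar
Total = 10.02 + 13617 + 3256 = 16883 bar

16900 bar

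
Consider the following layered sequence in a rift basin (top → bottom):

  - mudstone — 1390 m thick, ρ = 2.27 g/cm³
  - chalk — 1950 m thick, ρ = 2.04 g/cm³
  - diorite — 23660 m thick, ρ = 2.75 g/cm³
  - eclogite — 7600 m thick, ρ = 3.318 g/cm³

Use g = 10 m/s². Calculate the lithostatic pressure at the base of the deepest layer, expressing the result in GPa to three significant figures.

0.974 GPa

mudstone: 2270 kg/m³ × 10 m/s² × 1390 m = 3.155×10^7 Pa = 0.03155 GPa
chalk: 2040 kg/m³ × 10 m/s² × 1950 m = 3.978×10^7 Pa = 0.03978 GPa
diorite: 2750 kg/m³ × 10 m/s² × 23660 m = 6.506×10^8 Pa = 0.6506 GPa
eclogite: 3318 kg/m³ × 10 m/s² × 7600 m = 2.522×10^8 Pa = 0.2522 GPa
Total = 0.03155 + 0.03978 + 0.6506 + 0.2522 = 0.97415 GPa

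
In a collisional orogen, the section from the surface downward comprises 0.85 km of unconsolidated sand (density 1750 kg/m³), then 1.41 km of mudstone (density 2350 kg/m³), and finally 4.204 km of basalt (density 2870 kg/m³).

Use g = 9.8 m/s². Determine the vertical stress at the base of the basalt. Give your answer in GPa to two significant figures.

unconsolidated sand: 1750 kg/m³ × 9.8 m/s² × 850 m = 1.458×10^7 Pa = 0.01458 GPa
mudstone: 2350 kg/m³ × 9.8 m/s² × 1410 m = 3.247×10^7 Pa = 0.03247 GPa
basalt: 2870 kg/m³ × 9.8 m/s² × 4204 m = 1.182×10^8 Pa = 0.1182 GPa
Total = 0.01458 + 0.03247 + 0.1182 = 0.16529 GPa

0.17 GPa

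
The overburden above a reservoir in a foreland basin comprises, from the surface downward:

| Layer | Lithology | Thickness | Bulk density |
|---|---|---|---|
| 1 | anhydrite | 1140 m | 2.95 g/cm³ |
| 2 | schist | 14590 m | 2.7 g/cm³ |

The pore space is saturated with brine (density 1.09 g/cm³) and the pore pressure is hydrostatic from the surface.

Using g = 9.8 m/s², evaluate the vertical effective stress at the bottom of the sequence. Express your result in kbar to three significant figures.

2.51 kbar

Overburden (lithostatic) stress σ_v:
anhydrite: 2950 kg/m³ × 9.8 m/s² × 1140 m = 3.296×10^7 Pa = 32.96 MPa
schist: 2700 kg/m³ × 9.8 m/s² × 14590 m = 3.861×10^8 Pa = 386.1 MPa
Total = 32.96 + 386.1 = 419.01 MPa
Pore pressure P_p = 1090 kg/m³ × 9.8 m/s² × 15730 m = 1.680×10^8 Pa = 168.0 MPa
Effective stress σ' = σ_v − P_p = 419.0 − 168.0 = 250.98 MPa = 2.5098 kbar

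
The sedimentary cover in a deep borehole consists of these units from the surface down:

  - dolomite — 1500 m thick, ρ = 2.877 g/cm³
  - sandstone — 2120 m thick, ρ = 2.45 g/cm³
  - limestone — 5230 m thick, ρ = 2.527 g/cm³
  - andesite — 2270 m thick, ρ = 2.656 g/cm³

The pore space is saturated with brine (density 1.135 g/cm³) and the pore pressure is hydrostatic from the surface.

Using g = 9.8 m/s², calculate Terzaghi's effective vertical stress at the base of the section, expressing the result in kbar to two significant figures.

Overburden (lithostatic) stress σ_v:
dolomite: 2877 kg/m³ × 9.8 m/s² × 1500 m = 4.229×10^7 Pa = 42.29 MPa
sandstone: 2450 kg/m³ × 9.8 m/s² × 2120 m = 5.090×10^7 Pa = 50.90 MPa
limestone: 2527 kg/m³ × 9.8 m/s² × 5230 m = 1.295×10^8 Pa = 129.5 MPa
andesite: 2656 kg/m³ × 9.8 m/s² × 2270 m = 5.909×10^7 Pa = 59.09 MPa
Total = 42.29 + 50.90 + 129.5 + 59.09 = 281.80 MPa
Pore pressure P_p = 1135 kg/m³ × 9.8 m/s² × 11120 m = 1.237×10^8 Pa = 123.7 MPa
Effective stress σ' = σ_v − P_p = 281.8 − 123.7 = 158.11 MPa = 1.5811 kbar

1.6 kbar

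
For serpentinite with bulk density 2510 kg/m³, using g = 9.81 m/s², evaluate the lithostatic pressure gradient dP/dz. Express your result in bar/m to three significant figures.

0.246 bar/m

dP/dz = ρg = 2510 kg/m³ × 9.81 m/s² = 24623 Pa/m
= 24623 Pa/m × (1 bar/m / 1.0000×10^5 Pa/m) = 0.24623 bar/m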